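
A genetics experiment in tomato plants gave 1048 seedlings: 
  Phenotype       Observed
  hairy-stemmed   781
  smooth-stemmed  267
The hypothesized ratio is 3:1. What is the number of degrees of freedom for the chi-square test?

A goodness-of-fit test with 2 phenotype classes has df = 2 − 1 = 1.

1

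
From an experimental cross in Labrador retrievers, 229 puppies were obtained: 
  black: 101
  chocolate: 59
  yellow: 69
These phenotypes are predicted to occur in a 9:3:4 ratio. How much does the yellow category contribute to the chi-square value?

2.412

Under the 9:3:4 hypothesis (Σ ratio = 16, N = 229):
  black: 229 × 9/16 = 128.8125
  chocolate: 229 × 3/16 = 42.9375
  yellow: 229 × 4/16 = 57.25
Contribution of yellow: (69 − 57.25)² / 57.25 = 2.4116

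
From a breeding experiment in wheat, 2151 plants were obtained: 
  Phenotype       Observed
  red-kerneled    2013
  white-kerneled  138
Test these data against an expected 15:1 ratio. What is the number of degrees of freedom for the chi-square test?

1

A goodness-of-fit test with 2 phenotype classes has df = 2 − 1 = 1.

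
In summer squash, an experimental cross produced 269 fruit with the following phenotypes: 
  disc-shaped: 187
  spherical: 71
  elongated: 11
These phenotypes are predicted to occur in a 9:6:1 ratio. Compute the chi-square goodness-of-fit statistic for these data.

19.274

The 9:6:1 ratio has 16 parts, so with N = 269 the expected counts are:
  disc-shaped: 269 × 9/16 = 151.3125
  spherical: 269 × 6/16 = 100.875
  elongated: 269 × 1/16 = 16.8125
χ² = Σ (O − E)² / E
  disc-shaped: (187 − 151.3125)² / 151.3125 = 8.4170
  spherical: (71 − 100.875)² / 100.875 = 8.8477
  elongated: (11 − 16.8125)² / 16.8125 = 2.0095
χ² = 8.4170 + 8.8477 + 2.0095 = 19.2742 ≈ 19.274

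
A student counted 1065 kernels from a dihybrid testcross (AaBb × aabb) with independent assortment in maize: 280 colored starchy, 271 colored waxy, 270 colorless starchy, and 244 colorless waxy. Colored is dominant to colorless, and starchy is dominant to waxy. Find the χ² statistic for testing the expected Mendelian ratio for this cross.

A dihybrid testcross with independent assortment gives a 1:1:1:1 ratio.
The 1:1:1:1 ratio has 4 parts, so with N = 1065 the expected counts are:
  colored starchy: 1065 × 1/4 = 266.25
  colored waxy: 1065 × 1/4 = 266.25
  colorless starchy: 1065 × 1/4 = 266.25
  colorless waxy: 1065 × 1/4 = 266.25
χ² = Σ (O − E)² / E
  colored starchy: (280 − 266.25)² / 266.25 = 0.7101
  colored waxy: (271 − 266.25)² / 266.25 = 0.0847
  colorless starchy: (270 − 266.25)² / 266.25 = 0.0528
  colorless waxy: (244 − 266.25)² / 266.25 = 1.8594
χ² = 0.7101 + 0.0847 + 0.0528 + 1.8594 = 2.707

2.707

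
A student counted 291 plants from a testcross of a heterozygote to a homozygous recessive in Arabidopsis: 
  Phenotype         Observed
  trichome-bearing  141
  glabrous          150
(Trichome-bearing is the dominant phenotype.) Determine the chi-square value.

0.278

A testcross of a heterozygote (Aa × aa) gives a 1:1 phenotypic ratio.
Total ratio parts = 2. Expected numbers out of 291:
  trichome-bearing: 291 × 1/2 = 145.5
  glabrous: 291 × 1/2 = 145.5
χ² = Σ (O − E)² / E
  trichome-bearing: (141 − 145.5)² / 145.5 = 0.1392
  glabrous: (150 − 145.5)² / 145.5 = 0.1392
χ² = 0.1392 + 0.1392 = 0.2784 ≈ 0.278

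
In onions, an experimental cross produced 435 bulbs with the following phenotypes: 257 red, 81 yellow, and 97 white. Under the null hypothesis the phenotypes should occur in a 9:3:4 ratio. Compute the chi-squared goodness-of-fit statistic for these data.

1.893

Under the 9:3:4 hypothesis (Σ ratio = 16, N = 435):
  red: 435 × 9/16 = 244.6875
  yellow: 435 × 3/16 = 81.5625
  white: 435 × 4/16 = 108.75
χ² = Σ (O − E)² / E
  red: (257 − 244.6875)² / 244.6875 = 0.6196
  yellow: (81 − 81.5625)² / 81.5625 = 0.0039
  white: (97 − 108.75)² / 108.75 = 1.2695
χ² = 0.6196 + 0.0039 + 1.2695 = 1.893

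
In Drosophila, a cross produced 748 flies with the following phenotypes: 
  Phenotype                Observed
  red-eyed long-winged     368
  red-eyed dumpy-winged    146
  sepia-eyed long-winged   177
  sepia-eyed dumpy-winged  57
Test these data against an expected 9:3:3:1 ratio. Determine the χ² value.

Under the 9:3:3:1 hypothesis (Σ ratio = 16, N = 748):
  red-eyed long-winged: 748 × 9/16 = 420.75
  red-eyed dumpy-winged: 748 × 3/16 = 140.25
  sepia-eyed long-winged: 748 × 3/16 = 140.25
  sepia-eyed dumpy-winged: 748 × 1/16 = 46.75
χ² = Σ (O − E)² / E
  red-eyed long-winged: (368 − 420.75)² / 420.75 = 6.6133
  red-eyed dumpy-winged: (146 − 140.25)² / 140.25 = 0.2357
  sepia-eyed long-winged: (177 − 140.25)² / 140.25 = 9.6297
  sepia-eyed dumpy-winged: (57 − 46.75)² / 46.75 = 2.2473
χ² = 6.6133 + 0.2357 + 9.6297 + 2.2473 = 18.726

18.726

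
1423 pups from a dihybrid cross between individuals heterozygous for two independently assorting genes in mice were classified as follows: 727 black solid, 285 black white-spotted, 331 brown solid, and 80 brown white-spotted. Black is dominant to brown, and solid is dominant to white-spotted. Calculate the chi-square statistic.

24.317

A dihybrid F₂ with independent assortment and complete dominance at both loci gives a 9:3:3:1 phenotypic ratio.
Under the 9:3:3:1 hypothesis (Σ ratio = 16, N = 1423):
  black solid: 1423 × 9/16 = 800.4375
  black white-spotted: 1423 × 3/16 = 266.8125
  brown solid: 1423 × 3/16 = 266.8125
  brown white-spotted: 1423 × 1/16 = 88.9375
χ² = Σ (O − E)² / E
  black solid: (727 − 800.4375)² / 800.4375 = 6.7376
  black white-spotted: (285 − 266.8125)² / 266.8125 = 1.2398
  brown solid: (331 − 266.8125)² / 266.8125 = 15.4417
  brown white-spotted: (80 − 88.9375)² / 88.9375 = 0.8981
χ² = 6.7376 + 1.2398 + 15.4417 + 0.8981 = 24.3172 ≈ 24.317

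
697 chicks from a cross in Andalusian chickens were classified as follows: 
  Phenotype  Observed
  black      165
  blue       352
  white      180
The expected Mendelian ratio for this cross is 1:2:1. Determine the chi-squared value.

The 1:2:1 ratio has 4 parts, so with N = 697 the expected counts are:
  black: 697 × 1/4 = 174.25
  blue: 697 × 2/4 = 348.5
  white: 697 × 1/4 = 174.25
χ² = Σ (O − E)² / E
  black: (165 − 174.25)² / 174.25 = 0.4910
  blue: (352 − 348.5)² / 348.5 = 0.0352
  white: (180 − 174.25)² / 174.25 = 0.1897
χ² = 0.4910 + 0.0352 + 0.1897 = 0.7159 ≈ 0.716

0.716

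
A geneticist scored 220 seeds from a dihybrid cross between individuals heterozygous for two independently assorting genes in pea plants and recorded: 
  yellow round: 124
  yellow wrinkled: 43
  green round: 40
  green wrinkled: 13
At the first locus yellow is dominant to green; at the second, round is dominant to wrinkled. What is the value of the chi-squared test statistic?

0.154

A dihybrid F₂ with independent assortment and complete dominance at both loci gives a 9:3:3:1 phenotypic ratio.
Expected counts for N = 220 under a 9:3:3:1 ratio (total parts = 16):
  yellow round: 220 × 9/16 = 123.75
  yellow wrinkled: 220 × 3/16 = 41.25
  green round: 220 × 3/16 = 41.25
  green wrinkled: 220 × 1/16 = 13.75
χ² = Σ (O − E)² / E
  yellow round: (124 − 123.75)² / 123.75 = 0.0005
  yellow wrinkled: (43 − 41.25)² / 41.25 = 0.0742
  green round: (40 − 41.25)² / 41.25 = 0.0379
  green wrinkled: (13 − 13.75)² / 13.75 = 0.0409
χ² = 0.0005 + 0.0742 + 0.0379 + 0.0409 = 0.1535 ≈ 0.154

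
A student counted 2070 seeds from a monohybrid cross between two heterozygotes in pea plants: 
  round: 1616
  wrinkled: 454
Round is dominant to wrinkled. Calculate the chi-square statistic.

For a monohybrid cross between heterozygotes with complete dominance, the expected phenotypic ratio is 3:1.
The 3:1 ratio has 4 parts, so with N = 2070 the expected counts are:
  round: 2070 × 3/4 = 1552.5
  wrinkled: 2070 × 1/4 = 517.5
χ² = Σ (O − E)² / E
  round: (1616 − 1552.5)² / 1552.5 = 2.5973
  wrinkled: (454 − 517.5)² / 517.5 = 7.7918
χ² = 2.5973 + 7.7918 = 10.3891 ≈ 10.389

10.389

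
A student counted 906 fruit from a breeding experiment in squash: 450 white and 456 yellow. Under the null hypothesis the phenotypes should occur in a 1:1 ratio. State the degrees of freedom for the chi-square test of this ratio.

A goodness-of-fit test with 2 phenotype classes has df = 2 − 1 = 1.

1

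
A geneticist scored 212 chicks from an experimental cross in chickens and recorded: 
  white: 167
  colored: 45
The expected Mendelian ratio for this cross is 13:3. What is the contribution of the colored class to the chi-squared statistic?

0.693

The 13:3 ratio has 16 parts, so with N = 212 the expected counts are:
  white: 212 × 13/16 = 172.25
  colored: 212 × 3/16 = 39.75
Contribution of colored: (45 − 39.75)² / 39.75 = 0.6934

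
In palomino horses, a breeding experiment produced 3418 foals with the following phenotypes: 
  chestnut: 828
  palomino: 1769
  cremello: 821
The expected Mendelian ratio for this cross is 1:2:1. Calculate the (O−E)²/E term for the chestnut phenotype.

Expected counts for N = 3418 under a 1:2:1 ratio (total parts = 4):
  chestnut: 3418 × 1/4 = 854.5
  palomino: 3418 × 2/4 = 1709
  cremello: 3418 × 1/4 = 854.5
Contribution of chestnut: (828 − 854.5)² / 854.5 = 0.8218

0.822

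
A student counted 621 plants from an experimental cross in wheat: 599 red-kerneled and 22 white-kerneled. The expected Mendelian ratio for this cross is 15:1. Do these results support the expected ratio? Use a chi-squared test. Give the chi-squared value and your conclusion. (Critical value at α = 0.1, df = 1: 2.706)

Total ratio parts = 16. Expected numbers out of 621:
  red-kerneled: 621 × 15/16 = 582.1875
  white-kerneled: 621 × 1/16 = 38.8125
χ² = Σ (O − E)² / E
  red-kerneled: (599 − 582.1875)² / 582.1875 = 0.4855
  white-kerneled: (22 − 38.8125)² / 38.8125 = 7.2827
χ² = 0.4855 + 7.2827 = 7.7682 ≈ 7.768
Degrees of freedom = 2 − 1 = 1; critical value at α = 0.1 is 2.706.
Since 7.768 > 2.706, we reject the null hypothesis — the data do not fit the 15:1 ratio.

7.768; not consistent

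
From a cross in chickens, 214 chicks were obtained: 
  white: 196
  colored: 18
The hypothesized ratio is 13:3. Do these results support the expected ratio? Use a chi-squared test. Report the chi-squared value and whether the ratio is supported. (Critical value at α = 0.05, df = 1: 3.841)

15.015; not consistent

Total ratio parts = 16. Expected numbers out of 214:
  white: 214 × 13/16 = 173.875
  colored: 214 × 3/16 = 40.125
χ² = Σ (O − E)² / E
  white: (196 − 173.875)² / 173.875 = 2.8153
  colored: (18 − 40.125)² / 40.125 = 12.1998
χ² = 2.8153 + 12.1998 = 15.0151 ≈ 15.015
Degrees of freedom = 2 − 1 = 1; critical value at α = 0.05 is 3.841.
Since 15.015 > 3.841, we reject the null hypothesis — the data do not fit the 13:3 ratio.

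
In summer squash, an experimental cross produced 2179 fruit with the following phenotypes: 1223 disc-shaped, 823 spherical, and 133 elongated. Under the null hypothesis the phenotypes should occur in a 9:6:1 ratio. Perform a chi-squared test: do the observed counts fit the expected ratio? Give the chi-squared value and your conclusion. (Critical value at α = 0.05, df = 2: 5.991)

0.123; consistent

Total ratio parts = 16. Expected numbers out of 2179:
  disc-shaped: 2179 × 9/16 = 1225.6875
  spherical: 2179 × 6/16 = 817.125
  elongated: 2179 × 1/16 = 136.1875
χ² = Σ (O − E)² / E
  disc-shaped: (1223 − 1225.6875)² / 1225.6875 = 0.0059
  spherical: (823 − 817.125)² / 817.125 = 0.0422
  elongated: (133 − 136.1875)² / 136.1875 = 0.0746
χ² = 0.0059 + 0.0422 + 0.0746 = 0.1227 ≈ 0.123
Degrees of freedom = 3 − 1 = 2; critical value at α = 0.05 is 5.991.
Since 0.123 < 5.991, we fail to reject the null hypothesis — the data are consistent with the 9:6:1 ratio.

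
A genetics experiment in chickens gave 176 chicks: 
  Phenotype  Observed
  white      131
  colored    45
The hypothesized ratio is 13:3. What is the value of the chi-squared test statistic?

Under the 13:3 hypothesis (Σ ratio = 16, N = 176):
  white: 176 × 13/16 = 143
  colored: 176 × 3/16 = 33
χ² = Σ (O − E)² / E
  white: (131 − 143)² / 143 = 1.0070
  colored: (45 − 33)² / 33 = 4.3636
χ² = 1.0070 + 4.3636 = 5.3706 ≈ 5.371

5.371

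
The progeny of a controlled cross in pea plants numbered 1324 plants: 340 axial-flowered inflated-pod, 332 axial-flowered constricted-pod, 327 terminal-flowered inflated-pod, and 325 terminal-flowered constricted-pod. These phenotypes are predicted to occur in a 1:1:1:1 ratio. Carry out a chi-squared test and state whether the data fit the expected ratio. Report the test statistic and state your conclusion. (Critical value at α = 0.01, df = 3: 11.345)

Under the 1:1:1:1 hypothesis (Σ ratio = 4, N = 1324):
  axial-flowered inflated-pod: 1324 × 1/4 = 331
  axial-flowered constricted-pod: 1324 × 1/4 = 331
  terminal-flowered inflated-pod: 1324 × 1/4 = 331
  terminal-flowered constricted-pod: 1324 × 1/4 = 331
χ² = Σ (O − E)² / E
  axial-flowered inflated-pod: (340 − 331)² / 331 = 0.2447
  axial-flowered constricted-pod: (332 − 331)² / 331 = 0.0030
  terminal-flowered inflated-pod: (327 − 331)² / 331 = 0.0483
  terminal-flowered constricted-pod: (325 − 331)² / 331 = 0.1088
χ² = 0.2447 + 0.0030 + 0.0483 + 0.1088 = 0.4048 ≈ 0.405
Degrees of freedom = 4 − 1 = 3; critical value at α = 0.01 is 11.345.
Since 0.405 < 11.345, we fail to reject the null hypothesis — the data are consistent with the 1:1:1:1 ratio.

0.405; consistent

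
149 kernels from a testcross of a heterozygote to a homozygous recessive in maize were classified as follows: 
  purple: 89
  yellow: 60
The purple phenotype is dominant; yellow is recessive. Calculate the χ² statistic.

A testcross of a heterozygote (Aa × aa) gives a 1:1 phenotypic ratio.
Total ratio parts = 2. Expected numbers out of 149:
  purple: 149 × 1/2 = 74.5
  yellow: 149 × 1/2 = 74.5
χ² = Σ (O − E)² / E
  purple: (89 − 74.5)² / 74.5 = 2.8221
  yellow: (60 − 74.5)² / 74.5 = 2.8221
χ² = 2.8221 + 2.8221 = 5.6442 ≈ 5.644

5.644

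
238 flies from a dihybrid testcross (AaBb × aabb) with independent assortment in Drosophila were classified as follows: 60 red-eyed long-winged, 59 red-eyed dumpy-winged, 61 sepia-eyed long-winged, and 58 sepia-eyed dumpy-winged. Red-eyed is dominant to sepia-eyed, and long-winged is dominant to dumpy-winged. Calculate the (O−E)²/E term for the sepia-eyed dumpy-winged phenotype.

0.038

A dihybrid testcross with independent assortment gives a 1:1:1:1 ratio.
The 1:1:1:1 ratio has 4 parts, so with N = 238 the expected counts are:
  red-eyed long-winged: 238 × 1/4 = 59.5
  red-eyed dumpy-winged: 238 × 1/4 = 59.5
  sepia-eyed long-winged: 238 × 1/4 = 59.5
  sepia-eyed dumpy-winged: 238 × 1/4 = 59.5
Contribution of sepia-eyed dumpy-winged: (58 − 59.5)² / 59.5 = 0.0378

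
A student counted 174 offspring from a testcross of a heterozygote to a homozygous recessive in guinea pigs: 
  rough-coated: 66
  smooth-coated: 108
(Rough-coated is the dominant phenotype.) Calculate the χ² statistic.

10.138

A testcross of a heterozygote (Aa × aa) gives a 1:1 phenotypic ratio.
Expected counts for N = 174 under a 1:1 ratio (total parts = 2):
  rough-coated: 174 × 1/2 = 87
  smooth-coated: 174 × 1/2 = 87
χ² = Σ (O − E)² / E
  rough-coated: (66 − 87)² / 87 = 5.0690
  smooth-coated: (108 − 87)² / 87 = 5.0690
χ² = 5.0690 + 5.0690 = 10.138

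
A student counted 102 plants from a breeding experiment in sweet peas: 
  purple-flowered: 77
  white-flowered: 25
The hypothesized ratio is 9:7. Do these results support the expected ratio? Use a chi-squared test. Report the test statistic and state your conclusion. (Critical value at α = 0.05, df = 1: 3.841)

Under the 9:7 hypothesis (Σ ratio = 16, N = 102):
  purple-flowered: 102 × 9/16 = 57.375
  white-flowered: 102 × 7/16 = 44.625
χ² = Σ (O − E)² / E
  purple-flowered: (77 − 57.375)² / 57.375 = 6.7127
  white-flowered: (25 − 44.625)² / 44.625 = 8.6306
χ² = 6.7127 + 8.6306 = 15.3433 ≈ 15.343
Degrees of freedom = 2 − 1 = 1; critical value at α = 0.05 is 3.841.
Since 15.343 > 3.841, we reject the null hypothesis — the data do not fit the 9:7 ratio.

15.343; not consistent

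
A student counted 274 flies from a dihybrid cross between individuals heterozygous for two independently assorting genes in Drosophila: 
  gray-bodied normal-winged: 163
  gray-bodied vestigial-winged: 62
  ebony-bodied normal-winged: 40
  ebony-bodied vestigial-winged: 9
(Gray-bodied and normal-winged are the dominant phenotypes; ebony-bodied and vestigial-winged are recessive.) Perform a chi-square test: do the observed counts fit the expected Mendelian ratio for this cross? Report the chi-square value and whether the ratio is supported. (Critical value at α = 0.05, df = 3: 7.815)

9.082; not consistent

A dihybrid F₂ with independent assortment and complete dominance at both loci gives a 9:3:3:1 phenotypic ratio.
Expected counts for N = 274 under a 9:3:3:1 ratio (total parts = 16):
  gray-bodied normal-winged: 274 × 9/16 = 154.125
  gray-bodied vestigial-winged: 274 × 3/16 = 51.375
  ebony-bodied normal-winged: 274 × 3/16 = 51.375
  ebony-bodied vestigial-winged: 274 × 1/16 = 17.125
χ² = Σ (O − E)² / E
  gray-bodied normal-winged: (163 − 154.125)² / 154.125 = 0.5111
  gray-bodied vestigial-winged: (62 − 51.375)² / 51.375 = 2.1974
  ebony-bodied normal-winged: (40 − 51.375)² / 51.375 = 2.5186
  ebony-bodied vestigial-winged: (9 − 17.125)² / 17.125 = 3.8549
χ² = 0.5111 + 2.1974 + 2.5186 + 3.8549 = 9.082
Degrees of freedom = 4 − 1 = 3; critical value at α = 0.05 is 7.815.
Since 9.082 > 7.815, we reject the null hypothesis — the data do not fit the 9:3:3:1 ratio.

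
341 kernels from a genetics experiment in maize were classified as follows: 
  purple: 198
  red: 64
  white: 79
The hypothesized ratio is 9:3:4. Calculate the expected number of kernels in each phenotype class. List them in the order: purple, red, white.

Expected counts for N = 341 under a 9:3:4 ratio (total parts = 16):
  purple: 341 × 9/16 = 191.8125
  red: 341 × 3/16 = 63.9375
  white: 341 × 4/16 = 85.25

191.8125, 63.9375, 85.25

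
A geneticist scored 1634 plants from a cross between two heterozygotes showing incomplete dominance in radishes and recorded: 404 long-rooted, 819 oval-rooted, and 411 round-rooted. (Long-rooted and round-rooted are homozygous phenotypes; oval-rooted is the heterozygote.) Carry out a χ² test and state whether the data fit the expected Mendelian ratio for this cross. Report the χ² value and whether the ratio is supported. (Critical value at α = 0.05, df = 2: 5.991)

With incomplete dominance, a heterozygote × heterozygote cross gives a 1:2:1 phenotypic ratio.
Total ratio parts = 4. Expected numbers out of 1634:
  long-rooted: 1634 × 1/4 = 408.5
  oval-rooted: 1634 × 2/4 = 817
  round-rooted: 1634 × 1/4 = 408.5
χ² = Σ (O − E)² / E
  long-rooted: (404 − 408.5)² / 408.5 = 0.0496
  oval-rooted: (819 − 817)² / 817 = 0.0049
  round-rooted: (411 − 408.5)² / 408.5 = 0.0153
χ² = 0.0496 + 0.0049 + 0.0153 = 0.0698 ≈ 0.070
Degrees of freedom = 3 − 1 = 2; critical value at α = 0.05 is 5.991.
Since 0.070 < 5.991, we fail to reject the null hypothesis — the data are consistent with the 1:2:1 ratio.

0.070; consistent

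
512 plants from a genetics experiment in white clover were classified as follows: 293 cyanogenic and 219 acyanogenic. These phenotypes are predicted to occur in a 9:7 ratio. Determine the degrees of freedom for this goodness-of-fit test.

1

A goodness-of-fit test with 2 phenotype classes has df = 2 − 1 = 1.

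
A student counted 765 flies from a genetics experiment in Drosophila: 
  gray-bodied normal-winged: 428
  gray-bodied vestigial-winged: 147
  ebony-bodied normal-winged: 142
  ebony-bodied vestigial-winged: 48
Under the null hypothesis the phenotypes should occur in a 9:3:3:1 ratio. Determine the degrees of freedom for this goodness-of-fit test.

3

A goodness-of-fit test with 4 phenotype classes has df = 4 − 1 = 3.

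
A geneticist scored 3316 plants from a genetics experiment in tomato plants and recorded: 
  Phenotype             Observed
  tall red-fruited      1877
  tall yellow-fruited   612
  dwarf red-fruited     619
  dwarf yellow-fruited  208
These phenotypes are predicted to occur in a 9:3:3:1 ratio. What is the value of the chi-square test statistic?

The 9:3:3:1 ratio has 16 parts, so with N = 3316 the expected counts are:
  tall red-fruited: 3316 × 9/16 = 1865.25
  tall yellow-fruited: 3316 × 3/16 = 621.75
  dwarf red-fruited: 3316 × 3/16 = 621.75
  dwarf yellow-fruited: 3316 × 1/16 = 207.25
χ² = Σ (O − E)² / E
  tall red-fruited: (1877 − 1865.25)² / 1865.25 = 0.0740
  tall yellow-fruited: (612 − 621.75)² / 621.75 = 0.1529
  dwarf red-fruited: (619 − 621.75)² / 621.75 = 0.0122
  dwarf yellow-fruited: (208 − 207.25)² / 207.25 = 0.0027
χ² = 0.0740 + 0.1529 + 0.0122 + 0.0027 = 0.2418 ≈ 0.242

0.242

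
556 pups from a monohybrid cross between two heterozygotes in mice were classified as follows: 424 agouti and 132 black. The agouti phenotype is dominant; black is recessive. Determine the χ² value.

For a monohybrid cross between heterozygotes with complete dominance, the expected phenotypic ratio is 3:1.
Expected counts for N = 556 under a 3:1 ratio (total parts = 4):
  agouti: 556 × 3/4 = 417
  black: 556 × 1/4 = 139
χ² = Σ (O − E)² / E
  agouti: (424 − 417)² / 417 = 0.1175
  black: (132 − 139)² / 139 = 0.3525
χ² = 0.1175 + 0.3525 = 0.470

0.470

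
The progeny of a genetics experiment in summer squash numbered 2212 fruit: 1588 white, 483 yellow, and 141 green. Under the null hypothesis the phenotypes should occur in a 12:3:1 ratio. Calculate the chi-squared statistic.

The 12:3:1 ratio has 16 parts, so with N = 2212 the expected counts are:
  white: 2212 × 12/16 = 1659
  yellow: 2212 × 3/16 = 414.75
  green: 2212 × 1/16 = 138.25
χ² = Σ (O − E)² / E
  white: (1588 − 1659)² / 1659 = 3.0386
  yellow: (483 − 414.75)² / 414.75 = 11.2310
  green: (141 − 138.25)² / 138.25 = 0.0547
χ² = 3.0386 + 11.2310 + 0.0547 = 14.3243 ≈ 14.324

14.324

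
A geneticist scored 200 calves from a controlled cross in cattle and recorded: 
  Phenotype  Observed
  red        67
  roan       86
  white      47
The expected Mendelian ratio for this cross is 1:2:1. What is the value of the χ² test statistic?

The 1:2:1 ratio has 4 parts, so with N = 200 the expected counts are:
  red: 200 × 1/4 = 50
  roan: 200 × 2/4 = 100
  white: 200 × 1/4 = 50
χ² = Σ (O − E)² / E
  red: (67 − 50)² / 50 = 5.7800
  roan: (86 − 100)² / 100 = 1.9600
  white: (47 − 50)² / 50 = 0.1800
χ² = 5.7800 + 1.9600 + 0.1800 = 7.920

7.920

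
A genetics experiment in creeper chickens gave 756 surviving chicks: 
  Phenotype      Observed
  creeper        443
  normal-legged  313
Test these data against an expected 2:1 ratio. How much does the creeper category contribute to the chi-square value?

Total ratio parts = 3. Expected numbers out of 756:
  creeper: 756 × 2/3 = 504
  normal-legged: 756 × 1/3 = 252
Contribution of creeper: (443 − 504)² / 504 = 7.3829

7.383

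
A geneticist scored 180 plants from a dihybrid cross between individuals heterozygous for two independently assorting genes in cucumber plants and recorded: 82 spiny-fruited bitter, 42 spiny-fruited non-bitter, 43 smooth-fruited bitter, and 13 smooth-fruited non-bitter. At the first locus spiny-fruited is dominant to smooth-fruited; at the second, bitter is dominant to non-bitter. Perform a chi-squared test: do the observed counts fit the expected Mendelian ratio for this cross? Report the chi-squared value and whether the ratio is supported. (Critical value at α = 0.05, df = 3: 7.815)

A dihybrid F₂ with independent assortment and complete dominance at both loci gives a 9:3:3:1 phenotypic ratio.
Expected counts for N = 180 under a 9:3:3:1 ratio (total parts = 16):
  spiny-fruited bitter: 180 × 9/16 = 101.25
  spiny-fruited non-bitter: 180 × 3/16 = 33.75
  smooth-fruited bitter: 180 × 3/16 = 33.75
  smooth-fruited non-bitter: 180 × 1/16 = 11.25
χ² = Σ (O − E)² / E
  spiny-fruited bitter: (82 − 101.25)² / 101.25 = 3.6599
  spiny-fruited non-bitter: (42 − 33.75)² / 33.75 = 2.0167
  smooth-fruited bitter: (43 − 33.75)² / 33.75 = 2.5352
  smooth-fruited non-bitter: (13 − 11.25)² / 11.25 = 0.2722
χ² = 3.6599 + 2.0167 + 2.5352 + 0.2722 = 8.484
Degrees of freedom = 4 − 1 = 3; critical value at α = 0.05 is 7.815.
Since 8.484 > 7.815, we reject the null hypothesis — the data do not fit the 9:3:3:1 ratio.

8.484; not consistent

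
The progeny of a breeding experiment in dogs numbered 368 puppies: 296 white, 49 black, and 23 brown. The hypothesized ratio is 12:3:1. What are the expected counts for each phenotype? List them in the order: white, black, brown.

Under the 12:3:1 hypothesis (Σ ratio = 16, N = 368):
  white: 368 × 12/16 = 276
  black: 368 × 3/16 = 69
  brown: 368 × 1/16 = 23

276, 69, 23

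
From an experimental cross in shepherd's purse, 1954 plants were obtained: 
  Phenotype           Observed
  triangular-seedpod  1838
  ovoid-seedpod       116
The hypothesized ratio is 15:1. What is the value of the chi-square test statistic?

0.328

Under the 15:1 hypothesis (Σ ratio = 16, N = 1954):
  triangular-seedpod: 1954 × 15/16 = 1831.875
  ovoid-seedpod: 1954 × 1/16 = 122.125
χ² = Σ (O − E)² / E
  triangular-seedpod: (1838 − 1831.875)² / 1831.875 = 0.0205
  ovoid-seedpod: (116 − 122.125)² / 122.125 = 0.3072
χ² = 0.0205 + 0.3072 = 0.3277 ≈ 0.328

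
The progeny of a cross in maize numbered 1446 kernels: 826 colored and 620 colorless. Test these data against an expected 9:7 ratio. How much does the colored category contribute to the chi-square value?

0.196

The 9:7 ratio has 16 parts, so with N = 1446 the expected counts are:
  colored: 1446 × 9/16 = 813.375
  colorless: 1446 × 7/16 = 632.625
Contribution of colored: (826 − 813.375)² / 813.375 = 0.1960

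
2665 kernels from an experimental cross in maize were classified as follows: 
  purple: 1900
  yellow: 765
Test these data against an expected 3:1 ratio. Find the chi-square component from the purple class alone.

The 3:1 ratio has 4 parts, so with N = 2665 the expected counts are:
  purple: 2665 × 3/4 = 1998.75
  yellow: 2665 × 1/4 = 666.25
Contribution of purple: (1900 − 1998.75)² / 1998.75 = 4.8788

4.879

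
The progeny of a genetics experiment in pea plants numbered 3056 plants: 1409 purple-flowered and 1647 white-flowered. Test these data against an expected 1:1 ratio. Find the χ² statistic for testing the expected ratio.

18.535

The 1:1 ratio has 2 parts, so with N = 3056 the expected counts are:
  purple-flowered: 3056 × 1/2 = 1528
  white-flowered: 3056 × 1/2 = 1528
χ² = Σ (O − E)² / E
  purple-flowered: (1409 − 1528)² / 1528 = 9.2677
  white-flowered: (1647 − 1528)² / 1528 = 9.2677
χ² = 9.2677 + 9.2677 = 18.5354 ≈ 18.535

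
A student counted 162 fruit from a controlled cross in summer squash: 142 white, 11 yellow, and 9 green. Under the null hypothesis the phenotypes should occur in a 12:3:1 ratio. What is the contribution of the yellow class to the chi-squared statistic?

Total ratio parts = 16. Expected numbers out of 162:
  white: 162 × 12/16 = 121.5
  yellow: 162 × 3/16 = 30.375
  green: 162 × 1/16 = 10.125
Contribution of yellow: (11 − 30.375)² / 30.375 = 12.3585

12.359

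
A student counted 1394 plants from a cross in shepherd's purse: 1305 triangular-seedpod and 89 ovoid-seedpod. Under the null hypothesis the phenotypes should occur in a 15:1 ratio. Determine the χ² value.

0.043

Under the 15:1 hypothesis (Σ ratio = 16, N = 1394):
  triangular-seedpod: 1394 × 15/16 = 1306.875
  ovoid-seedpod: 1394 × 1/16 = 87.125
χ² = Σ (O − E)² / E
  triangular-seedpod: (1305 − 1306.875)² / 1306.875 = 0.0027
  ovoid-seedpod: (89 − 87.125)² / 87.125 = 0.0404
χ² = 0.0027 + 0.0404 = 0.0431 ≈ 0.043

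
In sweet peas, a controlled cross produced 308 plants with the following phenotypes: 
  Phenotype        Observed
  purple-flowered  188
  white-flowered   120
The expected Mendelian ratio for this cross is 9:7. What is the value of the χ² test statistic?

Expected counts for N = 308 under a 9:7 ratio (total parts = 16):
  purple-flowered: 308 × 9/16 = 173.25
  white-flowered: 308 × 7/16 = 134.75
χ² = Σ (O − E)² / E
  purple-flowered: (188 − 173.25)² / 173.25 = 1.2558
  white-flowered: (120 − 134.75)² / 134.75 = 1.6146
χ² = 1.2558 + 1.6146 = 2.8704 ≈ 2.870

2.870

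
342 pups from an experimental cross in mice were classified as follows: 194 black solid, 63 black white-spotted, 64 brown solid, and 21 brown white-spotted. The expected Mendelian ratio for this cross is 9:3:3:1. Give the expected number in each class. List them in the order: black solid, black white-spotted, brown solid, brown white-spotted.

192.375, 64.125, 64.125, 21.375

Under the 9:3:3:1 hypothesis (Σ ratio = 16, N = 342):
  black solid: 342 × 9/16 = 192.375
  black white-spotted: 342 × 3/16 = 64.125
  brown solid: 342 × 3/16 = 64.125
  brown white-spotted: 342 × 1/16 = 21.375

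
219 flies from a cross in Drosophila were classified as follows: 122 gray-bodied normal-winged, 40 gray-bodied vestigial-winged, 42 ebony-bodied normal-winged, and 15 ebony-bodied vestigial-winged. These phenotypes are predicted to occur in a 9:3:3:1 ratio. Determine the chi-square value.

0.186

Expected counts for N = 219 under a 9:3:3:1 ratio (total parts = 16):
  gray-bodied normal-winged: 219 × 9/16 = 123.1875
  gray-bodied vestigial-winged: 219 × 3/16 = 41.0625
  ebony-bodied normal-winged: 219 × 3/16 = 41.0625
  ebony-bodied vestigial-winged: 219 × 1/16 = 13.6875
χ² = Σ (O − E)² / E
  gray-bodied normal-winged: (122 − 123.1875)² / 123.1875 = 0.0114
  gray-bodied vestigial-winged: (40 − 41.0625)² / 41.0625 = 0.0275
  ebony-bodied normal-winged: (42 − 41.0625)² / 41.0625 = 0.0214
  ebony-bodied vestigial-winged: (15 − 13.6875)² / 13.6875 = 0.1259
χ² = 0.0114 + 0.0275 + 0.0214 + 0.1259 = 0.1862 ≈ 0.186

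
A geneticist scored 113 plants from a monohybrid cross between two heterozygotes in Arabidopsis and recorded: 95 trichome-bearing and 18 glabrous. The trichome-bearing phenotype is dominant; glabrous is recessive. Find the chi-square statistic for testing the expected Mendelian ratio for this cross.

4.959

For a monohybrid cross between heterozygotes with complete dominance, the expected phenotypic ratio is 3:1.
The 3:1 ratio has 4 parts, so with N = 113 the expected counts are:
  trichome-bearing: 113 × 3/4 = 84.75
  glabrous: 113 × 1/4 = 28.25
χ² = Σ (O − E)² / E
  trichome-bearing: (95 − 84.75)² / 84.75 = 1.2397
  glabrous: (18 − 28.25)² / 28.25 = 3.7190
χ² = 1.2397 + 3.7190 = 4.9587 ≈ 4.959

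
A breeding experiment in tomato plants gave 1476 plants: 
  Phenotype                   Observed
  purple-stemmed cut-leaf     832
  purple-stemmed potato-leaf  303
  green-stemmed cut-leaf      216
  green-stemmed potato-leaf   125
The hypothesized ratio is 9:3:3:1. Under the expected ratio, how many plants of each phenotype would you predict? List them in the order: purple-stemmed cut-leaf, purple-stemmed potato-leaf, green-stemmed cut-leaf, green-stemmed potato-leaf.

830.25, 276.75, 276.75, 92.25

The 9:3:3:1 ratio has 16 parts, so with N = 1476 the expected counts are:
  purple-stemmed cut-leaf: 1476 × 9/16 = 830.25
  purple-stemmed potato-leaf: 1476 × 3/16 = 276.75
  green-stemmed cut-leaf: 1476 × 3/16 = 276.75
  green-stemmed potato-leaf: 1476 × 1/16 = 92.25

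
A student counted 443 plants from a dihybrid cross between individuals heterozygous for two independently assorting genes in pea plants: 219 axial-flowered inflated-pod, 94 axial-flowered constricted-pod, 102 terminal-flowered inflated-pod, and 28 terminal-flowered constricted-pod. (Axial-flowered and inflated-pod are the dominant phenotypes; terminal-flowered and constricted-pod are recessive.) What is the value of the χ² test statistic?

9.418

A dihybrid F₂ with independent assortment and complete dominance at both loci gives a 9:3:3:1 phenotypic ratio.
Total ratio parts = 16. Expected numbers out of 443:
  axial-flowered inflated-pod: 443 × 9/16 = 249.1875
  axial-flowered constricted-pod: 443 × 3/16 = 83.0625
  terminal-flowered inflated-pod: 443 × 3/16 = 83.0625
  terminal-flowered constricted-pod: 443 × 1/16 = 27.6875
χ² = Σ (O − E)² / E
  axial-flowered inflated-pod: (219 − 249.1875)² / 249.1875 = 3.6570
  axial-flowered constricted-pod: (94 − 83.0625)² / 83.0625 = 1.4402
  terminal-flowered inflated-pod: (102 − 83.0625)² / 83.0625 = 4.3176
  terminal-flowered constricted-pod: (28 − 27.6875)² / 27.6875 = 0.0035
χ² = 3.6570 + 1.4402 + 4.3176 + 0.0035 = 9.4183 ≈ 9.418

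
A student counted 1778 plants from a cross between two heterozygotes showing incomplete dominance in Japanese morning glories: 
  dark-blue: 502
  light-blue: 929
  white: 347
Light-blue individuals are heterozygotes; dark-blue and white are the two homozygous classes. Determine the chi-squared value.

30.624

With incomplete dominance, a heterozygote × heterozygote cross gives a 1:2:1 phenotypic ratio.
The 1:2:1 ratio has 4 parts, so with N = 1778 the expected counts are:
  dark-blue: 1778 × 1/4 = 444.5
  light-blue: 1778 × 2/4 = 889
  white: 1778 × 1/4 = 444.5
χ² = Σ (O − E)² / E
  dark-blue: (502 − 444.5)² / 444.5 = 7.4381
  light-blue: (929 − 889)² / 889 = 1.7998
  white: (347 − 444.5)² / 444.5 = 21.3864
χ² = 7.4381 + 1.7998 + 21.3864 = 30.6243 ≈ 30.624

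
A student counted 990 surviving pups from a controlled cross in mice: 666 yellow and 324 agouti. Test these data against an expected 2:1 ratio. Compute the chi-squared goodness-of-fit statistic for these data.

0.164

The 2:1 ratio has 3 parts, so with N = 990 the expected counts are:
  yellow: 990 × 2/3 = 660
  agouti: 990 × 1/3 = 330
χ² = Σ (O − E)² / E
  yellow: (666 − 660)² / 660 = 0.0545
  agouti: (324 − 330)² / 330 = 0.1091
χ² = 0.0545 + 0.1091 = 0.1636 ≈ 0.164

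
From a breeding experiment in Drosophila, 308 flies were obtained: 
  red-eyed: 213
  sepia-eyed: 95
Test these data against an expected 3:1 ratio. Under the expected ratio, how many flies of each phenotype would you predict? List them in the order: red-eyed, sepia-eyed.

Expected counts for N = 308 under a 3:1 ratio (total parts = 4):
  red-eyed: 308 × 3/4 = 231
  sepia-eyed: 308 × 1/4 = 77

231, 77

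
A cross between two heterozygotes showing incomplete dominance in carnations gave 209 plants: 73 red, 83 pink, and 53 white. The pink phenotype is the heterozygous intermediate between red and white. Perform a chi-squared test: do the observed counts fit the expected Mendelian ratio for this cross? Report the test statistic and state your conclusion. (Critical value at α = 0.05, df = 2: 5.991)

With incomplete dominance, a heterozygote × heterozygote cross gives a 1:2:1 phenotypic ratio.
Total ratio parts = 4. Expected numbers out of 209:
  red: 209 × 1/4 = 52.25
  pink: 209 × 2/4 = 104.5
  white: 209 × 1/4 = 52.25
χ² = Σ (O − E)² / E
  red: (73 − 52.25)² / 52.25 = 8.2404
  pink: (83 − 104.5)² / 104.5 = 4.4234
  white: (53 − 52.25)² / 52.25 = 0.0108
χ² = 8.2404 + 4.4234 + 0.0108 = 12.6746 ≈ 12.675
Degrees of freedom = 3 − 1 = 2; critical value at α = 0.05 is 5.991.
Since 12.675 > 5.991, we reject the null hypothesis — the data do not fit the 1:2:1 ratio.

12.675; not consistent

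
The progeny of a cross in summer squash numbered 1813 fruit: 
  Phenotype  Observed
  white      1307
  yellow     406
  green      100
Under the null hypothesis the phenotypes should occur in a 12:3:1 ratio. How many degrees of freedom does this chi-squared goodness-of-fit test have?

A goodness-of-fit test with 3 phenotype classes has df = 3 − 1 = 2.

2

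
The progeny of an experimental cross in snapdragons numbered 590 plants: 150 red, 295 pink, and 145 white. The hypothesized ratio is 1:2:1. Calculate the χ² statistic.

0.085

The 1:2:1 ratio has 4 parts, so with N = 590 the expected counts are:
  red: 590 × 1/4 = 147.5
  pink: 590 × 2/4 = 295
  white: 590 × 1/4 = 147.5
χ² = Σ (O − E)² / E
  red: (150 − 147.5)² / 147.5 = 0.0424
  pink: (295 − 295)² / 295 = 0.0000
  white: (145 − 147.5)² / 147.5 = 0.0424
χ² = 0.0424 + 0.0000 + 0.0424 = 0.0848 ≈ 0.085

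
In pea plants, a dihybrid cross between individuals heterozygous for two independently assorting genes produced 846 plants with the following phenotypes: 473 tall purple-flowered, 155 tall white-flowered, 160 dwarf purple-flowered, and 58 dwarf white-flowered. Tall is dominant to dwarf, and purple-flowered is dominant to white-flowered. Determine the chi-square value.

0.609

A dihybrid F₂ with independent assortment and complete dominance at both loci gives a 9:3:3:1 phenotypic ratio.
Under the 9:3:3:1 hypothesis (Σ ratio = 16, N = 846):
  tall purple-flowered: 846 × 9/16 = 475.875
  tall white-flowered: 846 × 3/16 = 158.625
  dwarf purple-flowered: 846 × 3/16 = 158.625
  dwarf white-flowered: 846 × 1/16 = 52.875
χ² = Σ (O − E)² / E
  tall purple-flowered: (473 − 475.875)² / 475.875 = 0.0174
  tall white-flowered: (155 − 158.625)² / 158.625 = 0.0828
  dwarf purple-flowered: (160 − 158.625)² / 158.625 = 0.0119
  dwarf white-flowered: (58 − 52.875)² / 52.875 = 0.4967
χ² = 0.0174 + 0.0828 + 0.0119 + 0.4967 = 0.6088 ≈ 0.609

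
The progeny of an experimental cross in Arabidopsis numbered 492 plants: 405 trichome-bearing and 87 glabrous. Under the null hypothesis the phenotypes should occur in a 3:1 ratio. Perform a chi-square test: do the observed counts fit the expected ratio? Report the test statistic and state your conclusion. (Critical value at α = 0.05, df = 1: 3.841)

Total ratio parts = 4. Expected numbers out of 492:
  trichome-bearing: 492 × 3/4 = 369
  glabrous: 492 × 1/4 = 123
χ² = Σ (O − E)² / E
  trichome-bearing: (405 − 369)² / 369 = 3.5122
  glabrous: (87 − 123)² / 123 = 10.5366
χ² = 3.5122 + 10.5366 = 14.0488 ≈ 14.049
Degrees of freedom = 2 − 1 = 1; critical value at α = 0.05 is 3.841.
Since 14.049 > 3.841, we reject the null hypothesis — the data do not fit the 3:1 ratio.

14.049; not consistent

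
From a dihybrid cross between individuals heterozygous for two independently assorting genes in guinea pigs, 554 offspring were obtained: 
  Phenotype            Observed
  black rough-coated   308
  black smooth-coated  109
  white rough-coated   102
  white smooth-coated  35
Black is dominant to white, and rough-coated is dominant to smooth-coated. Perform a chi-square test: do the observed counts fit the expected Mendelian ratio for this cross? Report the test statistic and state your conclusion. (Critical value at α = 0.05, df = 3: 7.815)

0.333; consistent

A dihybrid F₂ with independent assortment and complete dominance at both loci gives a 9:3:3:1 phenotypic ratio.
Total ratio parts = 16. Expected numbers out of 554:
  black rough-coated: 554 × 9/16 = 311.625
  black smooth-coated: 554 × 3/16 = 103.875
  white rough-coated: 554 × 3/16 = 103.875
  white smooth-coated: 554 × 1/16 = 34.625
χ² = Σ (O − E)² / E
  black rough-coated: (308 − 311.625)² / 311.625 = 0.0422
  black smooth-coated: (109 − 103.875)² / 103.875 = 0.2529
  white rough-coated: (102 − 103.875)² / 103.875 = 0.0338
  white smooth-coated: (35 − 34.625)² / 34.625 = 0.0041
χ² = 0.0422 + 0.2529 + 0.0338 + 0.0041 = 0.333
Degrees of freedom = 4 − 1 = 3; critical value at α = 0.05 is 7.815.
Since 0.333 < 7.815, we fail to reject the null hypothesis — the data are consistent with the 9:3:3:1 ratio.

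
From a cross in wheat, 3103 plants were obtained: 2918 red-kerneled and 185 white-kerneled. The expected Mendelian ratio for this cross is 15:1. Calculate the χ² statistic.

0.439

The 15:1 ratio has 16 parts, so with N = 3103 the expected counts are:
  red-kerneled: 3103 × 15/16 = 2909.0625
  white-kerneled: 3103 × 1/16 = 193.9375
χ² = Σ (O − E)² / E
  red-kerneled: (2918 − 2909.0625)² / 2909.0625 = 0.0275
  white-kerneled: (185 − 193.9375)² / 193.9375 = 0.4119
χ² = 0.0275 + 0.4119 = 0.4394 ≈ 0.439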